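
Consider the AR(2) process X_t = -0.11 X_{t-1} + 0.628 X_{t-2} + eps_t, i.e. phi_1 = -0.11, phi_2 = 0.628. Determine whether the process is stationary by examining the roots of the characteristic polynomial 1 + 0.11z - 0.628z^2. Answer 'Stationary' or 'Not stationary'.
\text{Stationary}

The AR(p) characteristic polynomial is P(z) = 1 + 0.11z - 0.628z^2.
Stationarity requires all roots to lie outside the unit circle, i.e. |z| > 1 for every root.
Set 1 + (0.11) z + (-0.628) z^2 = 0, i.e. a z^2 + b z + c = 0 with a = -0.628, b = 0.11, c = 1.
Discriminant D = b^2 - 4ac = (0.11)^2 - 4*(-0.628)*1 = 0.0121 - (-2.512) = 2.5241.
D >= 0, so the roots are real: z = (-b +/- sqrt(D)) / (2a) = (-0.11 +/- 1.588742) / (-1.256).
  z_1 = (-0.11 + 1.588742) / (-1.256) = -1.1773,   |z_1| = 1.1773.
  z_2 = (-0.11 - 1.588742) / (-1.256) = 1.3525,   |z_2| = 1.3525.
Moduli of all roots: 1.1773, 1.3525.
All moduli strictly greater than 1? Yes.
Verdict: Stationary.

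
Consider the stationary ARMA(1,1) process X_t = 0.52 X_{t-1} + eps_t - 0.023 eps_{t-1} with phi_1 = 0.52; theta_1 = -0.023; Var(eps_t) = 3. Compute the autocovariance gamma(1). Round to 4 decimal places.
\gamma(1) = 2.0191

Multiply the model equation by X_{t-k} and take expectations. With theta_0 = psi_0 = 1 and psi_j the MA(infinity) weights, this gives
  gamma(k) - sum_i phi_i gamma(k-i) = c_k,
  c_k = sigma^2 * sum_{j=k..q} theta_j psi_{j-k}   (c_k = 0 for k > q),
using gamma(-m) = gamma(m).
psi-weights needed (psi_j = theta_j + sum_i phi_i psi_{j-i}):
  psi_1 = theta_1 + phi_1 = -0.023 + (0.52) = 0.497
Right-hand sides:
  c_0 = sigma^2 (1 + theta_1 psi_1) = 3 * (1 + (-0.023)(0.497)) = 3 * 0.988569 = 2.965707
  c_1 = sigma^2 theta_1 = 3 * (-0.023) = -0.069
  c_2 = 0
Equations for k = 0 and k = 1 (AR order 1):
  gamma(0) = phi_1 gamma(1) + c_0
  gamma(1) = phi_1 gamma(0) + c_1
Substituting the second into the first: gamma(0) (1 - phi_1^2) = c_0 + phi_1 c_1, so
  gamma(0) = (c_0 + phi_1 c_1) / (1 - phi_1^2) = (2.965707 + (0.52)(-0.069)) / (1 - (0.52)^2) = 2.929827 / 0.7296 = 4.015662.
  gamma(1) = phi_1 gamma(0) + c_1 = (0.52)(4.015662) + (-0.069) = 2.019144.
Therefore gamma(1) = 2.0191 (to 4 decimal places).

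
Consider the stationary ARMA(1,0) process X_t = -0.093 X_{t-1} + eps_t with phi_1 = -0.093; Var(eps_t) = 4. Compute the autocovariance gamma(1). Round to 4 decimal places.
\gamma(1) = -0.3752

Multiply the model equation by X_{t-k} and take expectations. With theta_0 = psi_0 = 1 and psi_j the MA(infinity) weights, this gives
  gamma(k) - sum_i phi_i gamma(k-i) = c_k,
  c_k = sigma^2 * sum_{j=k..q} theta_j psi_{j-k}   (c_k = 0 for k > q),
using gamma(-m) = gamma(m).
Pure AR (q = 0): c_0 = sigma^2 = 4, c_k = 0 for k >= 1.
Equations for k = 0 and k = 1 (AR order 1):
  gamma(0) = phi_1 gamma(1) + c_0
  gamma(1) = phi_1 gamma(0) + c_1
Substituting the second into the first: gamma(0) (1 - phi_1^2) = c_0 + phi_1 c_1, so
  gamma(0) = c_0 / (1 - phi_1^2) = 4 / (1 - (-0.093)^2) = 4 / 0.991351 = 4.034898.
  gamma(1) = phi_1 gamma(0) = (-0.093)(4.034898) = -0.375245.
Therefore gamma(1) = -0.3752 (to 4 decimal places).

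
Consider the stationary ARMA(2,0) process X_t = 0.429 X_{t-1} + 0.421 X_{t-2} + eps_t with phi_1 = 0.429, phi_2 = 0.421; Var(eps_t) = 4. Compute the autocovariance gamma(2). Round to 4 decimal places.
\gamma(2) = 7.9644

Multiply the model equation by X_{t-k} and take expectations. With theta_0 = psi_0 = 1 and psi_j the MA(infinity) weights, this gives
  gamma(k) - sum_i phi_i gamma(k-i) = c_k,
  c_k = sigma^2 * sum_{j=k..q} theta_j psi_{j-k}   (c_k = 0 for k > q),
using gamma(-m) = gamma(m).
Pure AR (q = 0): c_0 = sigma^2 = 4, c_k = 0 for k >= 1.
Equations for k = 0, 1, 2 (AR order 2, c_2 = 0):
  (E0) gamma(0) = phi_1 gamma(1) + phi_2 gamma(2) + c_0
  (E1) gamma(1) = phi_1 gamma(0) + phi_2 gamma(1) + c_1
  (E2) gamma(2) = phi_1 gamma(1) + phi_2 gamma(0)
From (E1): gamma(1) = A gamma(0) + B with
  A = phi_1 / (1 - phi_2) = 0.429 / 0.579 = 0.740933,   B = c_1 / (1 - phi_2) = 0 / 0.579 = 0.
Insert (E2) into (E0): gamma(0) (1 - phi_2^2) = phi_1 (1 + phi_2) gamma(1) + c_0.
  phi_1 (1 + phi_2) = (0.429)(1.421) = 0.609609,   1 - phi_2^2 = 0.822759.
Replace gamma(1) by A gamma(0) + B and collect gamma(0):
  gamma(0) [0.822759 - (0.609609)(0.740933)] = c_0 = 4
  gamma(0) * 0.37108 = 4
  gamma(0) = 4 / 0.37108 = 10.779353.
  gamma(1) = A gamma(0) = (0.740933)(10.779353) = 7.986774.
  gamma(2) = phi_1 gamma(1) + phi_2 gamma(0) = (0.429)(7.986774) + (0.421)(10.779353) = 7.964434.
Therefore gamma(2) = 7.9644 (to 4 decimal places).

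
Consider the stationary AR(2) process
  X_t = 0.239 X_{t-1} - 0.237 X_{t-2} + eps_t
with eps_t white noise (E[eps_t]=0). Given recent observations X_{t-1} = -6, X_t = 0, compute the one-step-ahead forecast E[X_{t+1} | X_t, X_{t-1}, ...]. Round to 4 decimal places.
E[X_{t+1} \mid \mathcal F_t] = 1.4220

For an AR(p) model X_t = c + sum_i phi_i X_{t-i} + eps_t, the
one-step-ahead conditional mean is
  E[X_{t+1} | X_t, ...] = c + sum_i phi_i X_{t+1-i}.
Substitute known values:
  E[X_{t+1} | ...] = (0.239) * (0) + (-0.237) * (-6)
                   = 1.4220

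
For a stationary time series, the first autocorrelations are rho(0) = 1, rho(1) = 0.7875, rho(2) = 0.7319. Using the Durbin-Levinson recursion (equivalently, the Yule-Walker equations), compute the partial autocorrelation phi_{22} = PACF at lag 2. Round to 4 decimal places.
\phi_{22} = 0.2942

The PACF at lag k is phi_{kk}, the last component of the solution
to the Yule-Walker system G_k phi = r_k where
  (G_k)_{ij} = rho(|i - j|), (r_k)_i = rho(i), i,j = 1..k.
Equivalently, Durbin-Levinson gives phi_{kk} iteratively:
  phi_{11} = rho(1)
  phi_{kk} = [rho(k) - sum_{j=1..k-1} phi_{k-1,j} rho(k-j)]
            / [1 - sum_{j=1..k-1} phi_{k-1,j} rho(j)],
  phi_{k,j} = phi_{k-1,j} - phi_{kk} phi_{k-1,k-j},  j = 1..k-1.
Step k = 1:
  phi_11 = rho(1) = 0.7875.
Step k = 2:
  phi_22 = [rho(2) - phi_11 rho(1)] / [1 - phi_11 rho(1)] = [0.7319 - (0.7875)(0.7875)] / [1 - (0.7875)(0.7875)]
         = 0.11174375 / 0.37984375 = 0.2942.
Therefore phi_{22} = 0.2942.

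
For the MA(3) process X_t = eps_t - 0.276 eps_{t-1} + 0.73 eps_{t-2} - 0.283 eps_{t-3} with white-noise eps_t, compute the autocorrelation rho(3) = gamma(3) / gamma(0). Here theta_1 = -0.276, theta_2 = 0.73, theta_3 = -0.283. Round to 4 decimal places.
\rho(3) = -0.1675

For an MA(q) process with theta_0 = 1, the autocovariance is
  gamma(k) = sigma^2 * sum_{i=0..q-k} theta_i * theta_{i+k},
and rho(k) = gamma(k) / gamma(0). Sigma^2 cancels.
  numerator   = (1)*(-0.283) = -0.283.
  denominator = (1)^2 + (-0.276)^2 + (0.73)^2 + (-0.283)^2 = 1.689165.
  rho(3) = -0.283 / 1.689165 = -0.1675.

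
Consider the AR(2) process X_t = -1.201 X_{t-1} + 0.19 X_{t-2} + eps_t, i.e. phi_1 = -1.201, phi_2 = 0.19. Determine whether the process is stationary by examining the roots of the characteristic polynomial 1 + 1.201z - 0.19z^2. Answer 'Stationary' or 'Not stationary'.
\text{Not stationary}

The AR(p) characteristic polynomial is P(z) = 1 + 1.201z - 0.19z^2.
Stationarity requires all roots to lie outside the unit circle, i.e. |z| > 1 for every root.
Set 1 + (1.201) z + (-0.19) z^2 = 0, i.e. a z^2 + b z + c = 0 with a = -0.19, b = 1.201, c = 1.
Discriminant D = b^2 - 4ac = (1.201)^2 - 4*(-0.19)*1 = 1.442401 - (-0.76) = 2.202401.
D >= 0, so the roots are real: z = (-b +/- sqrt(D)) / (2a) = (-1.201 +/- 1.484049) / (-0.38).
  z_1 = (-1.201 + 1.484049) / (-0.38) = -0.7449,   |z_1| = 0.7449.
  z_2 = (-1.201 - 1.484049) / (-0.38) = 7.0659,   |z_2| = 7.0659.
Moduli of all roots: 0.7449, 7.0659.
All moduli strictly greater than 1? No.
Verdict: Not stationary.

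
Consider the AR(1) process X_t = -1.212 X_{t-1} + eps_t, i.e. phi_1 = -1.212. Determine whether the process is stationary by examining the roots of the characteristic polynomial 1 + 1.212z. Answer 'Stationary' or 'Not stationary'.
\text{Not stationary}

The AR(p) characteristic polynomial is P(z) = 1 + 1.212z.
Stationarity requires all roots to lie outside the unit circle, i.e. |z| > 1 for every root.
This is linear in z: 1 + (1.212) z = 0  =>  z = -1/(1.212) = -0.825083,  |z| = 0.825083.
Moduli of all roots: 0.8251.
All moduli strictly greater than 1? No.
Verdict: Not stationary.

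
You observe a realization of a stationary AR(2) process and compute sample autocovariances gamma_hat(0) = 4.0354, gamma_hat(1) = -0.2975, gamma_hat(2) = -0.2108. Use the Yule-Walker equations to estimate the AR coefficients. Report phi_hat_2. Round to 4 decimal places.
\hat\phi_{2} = -0.0580

The Yule-Walker equations for an AR(p) process read, in matrix form,
  Gamma_p phi = r_p,   with   (Gamma_p)_{ij} = gamma(|i - j|),
                       (r_p)_i = gamma(i),   i,j = 1..p.
Substitute the sample gammas (Toeplitz matrix and right-hand side of size 2):
  Gamma_p = [[4.0354, -0.2975], [-0.2975, 4.0354]]
  r_p     = [-0.2975, -0.2108]
Written out:
  4.0354 phi_1 - 0.2975 phi_2 = -0.2975
  -0.2975 phi_1 + 4.0354 phi_2 = -0.2108
Solve by Cramer's rule:
  det = gamma(0)^2 - gamma(1)^2 = (4.0354)^2 - (-0.2975)^2 = 16.28445316 - 0.08850625 = 16.19594691
  phi_hat_1 = [gamma(1) gamma(0) - gamma(1) gamma(2)] / det = [(-0.2975)(4.0354) - (-0.2975)(-0.2108)] / 16.19594691 = -1.2632445 / 16.19594691 = -0.078
  phi_hat_2 = [gamma(0) gamma(2) - gamma(1)^2] / det = [(4.0354)(-0.2108) - (-0.2975)^2] / 16.19594691 = -0.93916857 / 16.19594691 = -0.058
So phi_hat = [-0.0780, -0.0580].
Therefore phi_hat_2 = -0.0580.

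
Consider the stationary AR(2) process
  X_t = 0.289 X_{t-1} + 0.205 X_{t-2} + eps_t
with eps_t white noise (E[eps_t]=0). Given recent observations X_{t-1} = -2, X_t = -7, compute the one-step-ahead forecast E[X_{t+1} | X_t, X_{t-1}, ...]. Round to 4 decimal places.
E[X_{t+1} \mid \mathcal F_t] = -2.4330

For an AR(p) model X_t = c + sum_i phi_i X_{t-i} + eps_t, the
one-step-ahead conditional mean is
  E[X_{t+1} | X_t, ...] = c + sum_i phi_i X_{t+1-i}.
Substitute known values:
  E[X_{t+1} | ...] = (0.289) * (-7) + (0.205) * (-2)
                   = -2.4330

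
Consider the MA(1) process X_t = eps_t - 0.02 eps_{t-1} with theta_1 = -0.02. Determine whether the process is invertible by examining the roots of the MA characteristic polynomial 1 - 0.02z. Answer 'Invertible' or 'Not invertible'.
\text{Invertible}

The MA(q) characteristic polynomial is P(z) = 1 - 0.02z.
Invertibility requires all roots to lie outside the unit circle, i.e. |z| > 1 for every root.
This is linear in z: 1 + (-0.02) z = 0  =>  z = -1/(-0.02) = 50,  |z| = 50.
Moduli of all roots: 50.0000.
All moduli strictly greater than 1? Yes.
Verdict: Invertible.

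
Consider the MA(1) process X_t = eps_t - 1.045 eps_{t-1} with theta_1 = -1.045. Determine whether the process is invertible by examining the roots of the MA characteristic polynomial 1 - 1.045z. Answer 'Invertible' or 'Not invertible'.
\text{Not invertible}

The MA(q) characteristic polynomial is P(z) = 1 - 1.045z.
Invertibility requires all roots to lie outside the unit circle, i.e. |z| > 1 for every root.
This is linear in z: 1 + (-1.045) z = 0  =>  z = -1/(-1.045) = 0.956938,  |z| = 0.956938.
Moduli of all roots: 0.9569.
All moduli strictly greater than 1? No.
Verdict: Not invertible.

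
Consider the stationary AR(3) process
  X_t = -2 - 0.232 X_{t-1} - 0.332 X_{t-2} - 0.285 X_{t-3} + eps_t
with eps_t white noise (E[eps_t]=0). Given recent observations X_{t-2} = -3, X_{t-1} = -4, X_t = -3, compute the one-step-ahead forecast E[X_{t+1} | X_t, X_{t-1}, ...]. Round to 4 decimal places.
E[X_{t+1} \mid \mathcal F_t] = 0.8790

For an AR(p) model X_t = c + sum_i phi_i X_{t-i} + eps_t, the
one-step-ahead conditional mean is
  E[X_{t+1} | X_t, ...] = c + sum_i phi_i X_{t+1-i}.
Substitute known values:
  E[X_{t+1} | ...] = -2 + (-0.232) * (-3) + (-0.332) * (-4) + (-0.285) * (-3)
                   = 0.8790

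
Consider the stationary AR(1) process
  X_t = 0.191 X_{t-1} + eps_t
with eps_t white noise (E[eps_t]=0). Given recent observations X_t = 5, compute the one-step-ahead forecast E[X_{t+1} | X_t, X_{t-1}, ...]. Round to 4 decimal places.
E[X_{t+1} \mid \mathcal F_t] = 0.9550

For an AR(p) model X_t = c + sum_i phi_i X_{t-i} + eps_t, the
one-step-ahead conditional mean is
  E[X_{t+1} | X_t, ...] = c + sum_i phi_i X_{t+1-i}.
Substitute known values:
  E[X_{t+1} | ...] = (0.191) * (5)
                   = 0.9550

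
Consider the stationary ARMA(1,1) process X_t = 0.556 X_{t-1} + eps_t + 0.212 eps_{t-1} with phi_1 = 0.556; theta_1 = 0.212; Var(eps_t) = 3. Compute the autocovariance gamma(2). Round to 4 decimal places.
\gamma(2) = 2.0728

Multiply the model equation by X_{t-k} and take expectations. With theta_0 = psi_0 = 1 and psi_j the MA(infinity) weights, this gives
  gamma(k) - sum_i phi_i gamma(k-i) = c_k,
  c_k = sigma^2 * sum_{j=k..q} theta_j psi_{j-k}   (c_k = 0 for k > q),
using gamma(-m) = gamma(m).
psi-weights needed (psi_j = theta_j + sum_i phi_i psi_{j-i}):
  psi_1 = theta_1 + phi_1 = 0.212 + (0.556) = 0.768
Right-hand sides:
  c_0 = sigma^2 (1 + theta_1 psi_1) = 3 * (1 + (0.212)(0.768)) = 3 * 1.162816 = 3.488448
  c_1 = sigma^2 theta_1 = 3 * (0.212) = 0.636
  c_2 = 0
Equations for k = 0 and k = 1 (AR order 1):
  gamma(0) = phi_1 gamma(1) + c_0
  gamma(1) = phi_1 gamma(0) + c_1
Substituting the second into the first: gamma(0) (1 - phi_1^2) = c_0 + phi_1 c_1, so
  gamma(0) = (c_0 + phi_1 c_1) / (1 - phi_1^2) = (3.488448 + (0.556)(0.636)) / (1 - (0.556)^2) = 3.842064 / 0.690864 = 5.561245.
  gamma(1) = phi_1 gamma(0) + c_1 = (0.556)(5.561245) + (0.636) = 3.728052.
For k = 2 (> q): gamma(2) = phi_1 gamma(1) = (0.556)(3.728052) = 2.072797.
Therefore gamma(2) = 2.0728 (to 4 decimal places).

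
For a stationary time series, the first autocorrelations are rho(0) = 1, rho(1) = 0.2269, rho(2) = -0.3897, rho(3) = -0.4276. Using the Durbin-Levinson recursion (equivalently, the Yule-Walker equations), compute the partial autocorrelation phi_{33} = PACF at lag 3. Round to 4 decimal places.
\phi_{33} = -0.2590

The PACF at lag k is phi_{kk}, the last component of the solution
to the Yule-Walker system G_k phi = r_k where
  (G_k)_{ij} = rho(|i - j|), (r_k)_i = rho(i), i,j = 1..k.
Equivalently, Durbin-Levinson gives phi_{kk} iteratively:
  phi_{11} = rho(1)
  phi_{kk} = [rho(k) - sum_{j=1..k-1} phi_{k-1,j} rho(k-j)]
            / [1 - sum_{j=1..k-1} phi_{k-1,j} rho(j)],
  phi_{k,j} = phi_{k-1,j} - phi_{kk} phi_{k-1,k-j},  j = 1..k-1.
Step k = 1:
  phi_11 = rho(1) = 0.2269.
Step k = 2:
  phi_22 = [rho(2) - phi_11 rho(1)] / [1 - phi_11 rho(1)] = [-0.3897 - (0.2269)(0.2269)] / [1 - (0.2269)(0.2269)]
         = -0.44118361 / 0.94851639 = -0.46513.
  Update: phi_21 = phi_11 - phi_22 phi_11 = 0.2269 - (-0.46513)(0.2269) = 0.332438.
Step k = 3:
  phi_33 = [rho(3) - phi_21 rho(2) - phi_22 rho(1)] / [1 - phi_21 rho(1) - phi_22 rho(2)]
    numerator   = -0.4276 - (0.332438)(-0.3897) - (-0.46513)(0.2269) = -0.19251086
    denominator = 1 - (0.332438)(0.2269) - (-0.46513)(-0.3897) = 0.74330857
  phi_33 = -0.19251086 / 0.74330857 = -0.259.
Therefore phi_{33} = -0.2590.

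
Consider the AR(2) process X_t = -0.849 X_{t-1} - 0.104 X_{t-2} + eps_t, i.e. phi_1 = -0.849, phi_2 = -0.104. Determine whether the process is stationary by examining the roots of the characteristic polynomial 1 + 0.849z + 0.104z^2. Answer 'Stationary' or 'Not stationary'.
\text{Stationary}

The AR(p) characteristic polynomial is P(z) = 1 + 0.849z + 0.104z^2.
Stationarity requires all roots to lie outside the unit circle, i.e. |z| > 1 for every root.
Set 1 + (0.849) z + (0.104) z^2 = 0, i.e. a z^2 + b z + c = 0 with a = 0.104, b = 0.849, c = 1.
Discriminant D = b^2 - 4ac = (0.849)^2 - 4*(0.104)*1 = 0.720801 - (0.416) = 0.304801.
D >= 0, so the roots are real: z = (-b +/- sqrt(D)) / (2a) = (-0.849 +/- 0.552088) / (0.208).
  z_1 = (-0.849 + 0.552088) / (0.208) = -1.4275,   |z_1| = 1.4275.
  z_2 = (-0.849 - 0.552088) / (0.208) = -6.736,   |z_2| = 6.736.
Moduli of all roots: 1.4275, 6.7360.
All moduli strictly greater than 1? Yes.
Verdict: Stationary.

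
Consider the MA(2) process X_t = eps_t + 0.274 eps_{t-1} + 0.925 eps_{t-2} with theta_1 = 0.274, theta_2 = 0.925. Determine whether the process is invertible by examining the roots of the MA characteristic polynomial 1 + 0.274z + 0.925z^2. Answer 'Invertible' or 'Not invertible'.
\text{Invertible}

The MA(q) characteristic polynomial is P(z) = 1 + 0.274z + 0.925z^2.
Invertibility requires all roots to lie outside the unit circle, i.e. |z| > 1 for every root.
Set 1 + (0.274) z + (0.925) z^2 = 0, i.e. a z^2 + b z + c = 0 with a = 0.925, b = 0.274, c = 1.
Discriminant D = b^2 - 4ac = (0.274)^2 - 4*(0.925)*1 = 0.075076 - (3.7) = -3.624924.
D < 0, so the roots are the complex-conjugate pair z = (-b +/- i sqrt(-D)) / (2a) = -0.1481 +/- 1.0291i.
For a conjugate pair |z|^2 = z * conj(z) = (product of roots) = c/a = 1/(0.925) = 1.081081, so |z| = sqrt(1.081081) = 1.0398 for both roots.
Moduli of all roots: 1.0398, 1.0398.
All moduli strictly greater than 1? Yes.
Verdict: Invertible.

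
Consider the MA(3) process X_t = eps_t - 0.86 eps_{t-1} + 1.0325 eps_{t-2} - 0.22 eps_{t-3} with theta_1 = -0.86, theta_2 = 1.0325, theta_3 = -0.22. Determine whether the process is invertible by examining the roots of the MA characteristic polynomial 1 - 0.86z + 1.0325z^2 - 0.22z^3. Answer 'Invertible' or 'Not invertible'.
\text{Invertible}

The MA(q) characteristic polynomial is P(z) = 1 - 0.86z + 1.0325z^2 - 0.22z^3.
Invertibility requires all roots to lie outside the unit circle, i.e. |z| > 1 for every root.
Degree 3: look for a simple real root z0 first, then factor out (1 - z/z0) and solve the remaining quadratic.
Testing z0 = 4: P(4) = 1 + (-0.86)(4) + (1.0325)(4)^2 + (-0.22)(4)^3
  = 1 + (-3.44) + (16.52) + (-14.08) = 0.  So z_0 = 4 is a root, |z_0| = 4.
Divide out the factor (1 - 0.25 z) = (1 - z/z0) (since 1/z0 = 0.25):
  P(z) = (1 - 0.25 z)(1 + (-0.61) z + (0.88) z^2)
  [check: z-coef -0.61 - (0.25) = -0.86; z^2-coef 0.88 - (0.25)(-0.61) = 1.0325; z^3-coef -(0.25)(0.88) = -0.22.]
Remaining roots from the quadratic factor 1 + (-0.61) z + (0.88) z^2:
  Set 1 + (-0.61) z + (0.88) z^2 = 0, i.e. a z^2 + b z + c = 0 with a = 0.88, b = -0.61, c = 1.
  Discriminant D = b^2 - 4ac = (-0.61)^2 - 4*(0.88)*1 = 0.3721 - (3.52) = -3.1479.
  D < 0, so the roots are the complex-conjugate pair z = (-b +/- i sqrt(-D)) / (2a) = 0.3466 +/- 1.0081i.
  For a conjugate pair |z|^2 = z * conj(z) = (product of roots) = c/a = 1/(0.88) = 1.136364, so |z| = sqrt(1.136364) = 1.066 for both roots.
Moduli of all roots: 4.0000, 1.0660, 1.0660.
All moduli strictly greater than 1? Yes.
Verdict: Invertible.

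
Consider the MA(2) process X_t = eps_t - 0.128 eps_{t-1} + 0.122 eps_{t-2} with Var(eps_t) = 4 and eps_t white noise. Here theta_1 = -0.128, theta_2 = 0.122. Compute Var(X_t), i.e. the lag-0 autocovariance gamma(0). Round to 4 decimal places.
\gamma(0) = 4.1251

For an MA(q) process X_t = eps_t + sum_i theta_i eps_{t-i} with
Var(eps_t) = sigma^2, the variance is
  gamma(0) = sigma^2 * (1 + sum_i theta_i^2).
  sum_i theta_i^2 = (-0.128)^2 + (0.122)^2 = 0.016384 + 0.014884 = 0.031268.
  gamma(0) = 4 * (1 + 0.031268) = 4 * 1.031268 = 4.125072, which rounds to 4.1251.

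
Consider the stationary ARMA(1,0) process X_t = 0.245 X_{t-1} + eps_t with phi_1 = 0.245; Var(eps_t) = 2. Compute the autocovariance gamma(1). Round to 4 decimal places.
\gamma(1) = 0.5213

Multiply the model equation by X_{t-k} and take expectations. With theta_0 = psi_0 = 1 and psi_j the MA(infinity) weights, this gives
  gamma(k) - sum_i phi_i gamma(k-i) = c_k,
  c_k = sigma^2 * sum_{j=k..q} theta_j psi_{j-k}   (c_k = 0 for k > q),
using gamma(-m) = gamma(m).
Pure AR (q = 0): c_0 = sigma^2 = 2, c_k = 0 for k >= 1.
Equations for k = 0 and k = 1 (AR order 1):
  gamma(0) = phi_1 gamma(1) + c_0
  gamma(1) = phi_1 gamma(0) + c_1
Substituting the second into the first: gamma(0) (1 - phi_1^2) = c_0 + phi_1 c_1, so
  gamma(0) = c_0 / (1 - phi_1^2) = 2 / (1 - (0.245)^2) = 2 / 0.939975 = 2.127716.
  gamma(1) = phi_1 gamma(0) = (0.245)(2.127716) = 0.52129.
Therefore gamma(1) = 0.5213 (to 4 decimal places).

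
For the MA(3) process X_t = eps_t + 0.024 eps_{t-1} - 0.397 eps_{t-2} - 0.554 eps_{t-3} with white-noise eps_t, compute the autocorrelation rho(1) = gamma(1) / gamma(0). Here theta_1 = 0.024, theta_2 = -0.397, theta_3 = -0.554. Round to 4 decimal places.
\rho(1) = 0.1600

For an MA(q) process with theta_0 = 1, the autocovariance is
  gamma(k) = sigma^2 * sum_{i=0..q-k} theta_i * theta_{i+k},
and rho(k) = gamma(k) / gamma(0). Sigma^2 cancels.
  numerator   = (1)*(0.024) + (0.024)*(-0.397) + (-0.397)*(-0.554) = 0.23441.
  denominator = (1)^2 + (0.024)^2 + (-0.397)^2 + (-0.554)^2 = 1.465101.
  rho(1) = 0.23441 / 1.465101 = 0.1600.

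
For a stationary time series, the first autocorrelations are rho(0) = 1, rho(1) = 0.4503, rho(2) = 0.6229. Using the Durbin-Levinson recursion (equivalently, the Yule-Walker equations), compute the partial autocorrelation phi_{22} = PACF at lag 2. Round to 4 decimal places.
\phi_{22} = 0.5270

The PACF at lag k is phi_{kk}, the last component of the solution
to the Yule-Walker system G_k phi = r_k where
  (G_k)_{ij} = rho(|i - j|), (r_k)_i = rho(i), i,j = 1..k.
Equivalently, Durbin-Levinson gives phi_{kk} iteratively:
  phi_{11} = rho(1)
  phi_{kk} = [rho(k) - sum_{j=1..k-1} phi_{k-1,j} rho(k-j)]
            / [1 - sum_{j=1..k-1} phi_{k-1,j} rho(j)],
  phi_{k,j} = phi_{k-1,j} - phi_{kk} phi_{k-1,k-j},  j = 1..k-1.
Step k = 1:
  phi_11 = rho(1) = 0.4503.
Step k = 2:
  phi_22 = [rho(2) - phi_11 rho(1)] / [1 - phi_11 rho(1)] = [0.6229 - (0.4503)(0.4503)] / [1 - (0.4503)(0.4503)]
         = 0.42012991 / 0.79722991 = 0.527.
Therefore phi_{22} = 0.5270.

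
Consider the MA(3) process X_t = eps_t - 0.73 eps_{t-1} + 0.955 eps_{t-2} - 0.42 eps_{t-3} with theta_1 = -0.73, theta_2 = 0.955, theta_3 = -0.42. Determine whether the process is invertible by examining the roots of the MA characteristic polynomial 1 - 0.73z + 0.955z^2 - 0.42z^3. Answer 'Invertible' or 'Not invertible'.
\text{Invertible}

The MA(q) characteristic polynomial is P(z) = 1 - 0.73z + 0.955z^2 - 0.42z^3.
Invertibility requires all roots to lie outside the unit circle, i.e. |z| > 1 for every root.
Degree 3: look for a simple real root z0 first, then factor out (1 - z/z0) and solve the remaining quadratic.
Testing z0 = 2: P(2) = 1 + (-0.73)(2) + (0.955)(2)^2 + (-0.42)(2)^3
  = 1 + (-1.46) + (3.82) + (-3.36) = 0.  So z_0 = 2 is a root, |z_0| = 2.
Divide out the factor (1 - 0.5 z) = (1 - z/z0) (since 1/z0 = 0.5):
  P(z) = (1 - 0.5 z)(1 + (-0.23) z + (0.84) z^2)
  [check: z-coef -0.23 - (0.5) = -0.73; z^2-coef 0.84 - (0.5)(-0.23) = 0.955; z^3-coef -(0.5)(0.84) = -0.42.]
Remaining roots from the quadratic factor 1 + (-0.23) z + (0.84) z^2:
  Set 1 + (-0.23) z + (0.84) z^2 = 0, i.e. a z^2 + b z + c = 0 with a = 0.84, b = -0.23, c = 1.
  Discriminant D = b^2 - 4ac = (-0.23)^2 - 4*(0.84)*1 = 0.0529 - (3.36) = -3.3071.
  D < 0, so the roots are the complex-conjugate pair z = (-b +/- i sqrt(-D)) / (2a) = 0.1369 +/- 1.0825i.
  For a conjugate pair |z|^2 = z * conj(z) = (product of roots) = c/a = 1/(0.84) = 1.190476, so |z| = sqrt(1.190476) = 1.0911 for both roots.
Moduli of all roots: 2.0000, 1.0911, 1.0911.
All moduli strictly greater than 1? Yes.
Verdict: Invertible.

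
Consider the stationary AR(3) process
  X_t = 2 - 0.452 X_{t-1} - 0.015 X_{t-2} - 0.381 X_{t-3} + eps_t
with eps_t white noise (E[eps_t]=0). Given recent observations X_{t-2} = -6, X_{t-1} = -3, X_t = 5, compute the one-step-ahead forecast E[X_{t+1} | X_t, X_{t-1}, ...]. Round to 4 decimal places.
E[X_{t+1} \mid \mathcal F_t] = 2.0710

For an AR(p) model X_t = c + sum_i phi_i X_{t-i} + eps_t, the
one-step-ahead conditional mean is
  E[X_{t+1} | X_t, ...] = c + sum_i phi_i X_{t+1-i}.
Substitute known values:
  E[X_{t+1} | ...] = 2 + (-0.452) * (5) + (-0.015) * (-3) + (-0.381) * (-6)
                   = 2.0710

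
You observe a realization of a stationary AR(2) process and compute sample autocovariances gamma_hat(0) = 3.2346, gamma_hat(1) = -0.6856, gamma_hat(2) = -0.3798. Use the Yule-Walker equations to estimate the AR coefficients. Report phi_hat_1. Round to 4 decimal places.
\hat\phi_{1} = -0.2480

The Yule-Walker equations for an AR(p) process read, in matrix form,
  Gamma_p phi = r_p,   with   (Gamma_p)_{ij} = gamma(|i - j|),
                       (r_p)_i = gamma(i),   i,j = 1..p.
Substitute the sample gammas (Toeplitz matrix and right-hand side of size 2):
  Gamma_p = [[3.2346, -0.6856], [-0.6856, 3.2346]]
  r_p     = [-0.6856, -0.3798]
Written out:
  3.2346 phi_1 - 0.6856 phi_2 = -0.6856
  -0.6856 phi_1 + 3.2346 phi_2 = -0.3798
Solve by Cramer's rule:
  det = gamma(0)^2 - gamma(1)^2 = (3.2346)^2 - (-0.6856)^2 = 10.46263716 - 0.47004736 = 9.9925898
  phi_hat_1 = [gamma(1) gamma(0) - gamma(1) gamma(2)] / det = [(-0.6856)(3.2346) - (-0.6856)(-0.3798)] / 9.9925898 = -2.47803264 / 9.9925898 = -0.248
  phi_hat_2 = [gamma(0) gamma(2) - gamma(1)^2] / det = [(3.2346)(-0.3798) - (-0.6856)^2] / 9.9925898 = -1.69854844 / 9.9925898 = -0.17
So phi_hat = [-0.2480, -0.1700].
Therefore phi_hat_1 = -0.2480.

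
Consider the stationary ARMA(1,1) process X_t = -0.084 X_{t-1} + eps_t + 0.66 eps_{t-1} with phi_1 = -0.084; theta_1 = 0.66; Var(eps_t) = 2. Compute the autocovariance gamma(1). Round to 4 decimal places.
\gamma(1) = 1.0959

Multiply the model equation by X_{t-k} and take expectations. With theta_0 = psi_0 = 1 and psi_j the MA(infinity) weights, this gives
  gamma(k) - sum_i phi_i gamma(k-i) = c_k,
  c_k = sigma^2 * sum_{j=k..q} theta_j psi_{j-k}   (c_k = 0 for k > q),
using gamma(-m) = gamma(m).
psi-weights needed (psi_j = theta_j + sum_i phi_i psi_{j-i}):
  psi_1 = theta_1 + phi_1 = 0.66 + (-0.084) = 0.576
Right-hand sides:
  c_0 = sigma^2 (1 + theta_1 psi_1) = 2 * (1 + (0.66)(0.576)) = 2 * 1.38016 = 2.76032
  c_1 = sigma^2 theta_1 = 2 * (0.66) = 1.32
  c_2 = 0
Equations for k = 0 and k = 1 (AR order 1):
  gamma(0) = phi_1 gamma(1) + c_0
  gamma(1) = phi_1 gamma(0) + c_1
Substituting the second into the first: gamma(0) (1 - phi_1^2) = c_0 + phi_1 c_1, so
  gamma(0) = (c_0 + phi_1 c_1) / (1 - phi_1^2) = (2.76032 + (-0.084)(1.32)) / (1 - (-0.084)^2) = 2.64944 / 0.992944 = 2.668267.
  gamma(1) = phi_1 gamma(0) + c_1 = (-0.084)(2.668267) + (1.32) = 1.095866.
Therefore gamma(1) = 1.0959 (to 4 decimal places).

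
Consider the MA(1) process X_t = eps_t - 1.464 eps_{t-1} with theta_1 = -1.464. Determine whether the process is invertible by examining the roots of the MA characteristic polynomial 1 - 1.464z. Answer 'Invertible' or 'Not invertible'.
\text{Not invertible}

The MA(q) characteristic polynomial is P(z) = 1 - 1.464z.
Invertibility requires all roots to lie outside the unit circle, i.e. |z| > 1 for every root.
This is linear in z: 1 + (-1.464) z = 0  =>  z = -1/(-1.464) = 0.68306,  |z| = 0.68306.
Moduli of all roots: 0.6831.
All moduli strictly greater than 1? No.
Verdict: Not invertible.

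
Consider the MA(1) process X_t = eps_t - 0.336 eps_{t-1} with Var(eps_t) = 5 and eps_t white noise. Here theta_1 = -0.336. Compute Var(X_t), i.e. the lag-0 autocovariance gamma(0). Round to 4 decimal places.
\gamma(0) = 5.5645

For an MA(q) process X_t = eps_t + sum_i theta_i eps_{t-i} with
Var(eps_t) = sigma^2, the variance is
  gamma(0) = sigma^2 * (1 + sum_i theta_i^2).
  sum_i theta_i^2 = (-0.336)^2 = 0.112896.
  gamma(0) = 5 * (1 + 0.112896) = 5 * 1.112896 = 5.56448, which rounds to 5.5645.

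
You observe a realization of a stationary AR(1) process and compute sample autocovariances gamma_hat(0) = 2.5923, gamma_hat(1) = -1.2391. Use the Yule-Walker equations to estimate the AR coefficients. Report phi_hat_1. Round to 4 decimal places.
\hat\phi_{1} = -0.4780

The Yule-Walker equations for an AR(p) process read, in matrix form,
  Gamma_p phi = r_p,   with   (Gamma_p)_{ij} = gamma(|i - j|),
                       (r_p)_i = gamma(i),   i,j = 1..p.
Substitute the sample gammas (Toeplitz matrix and right-hand side of size 1):
  Gamma_p = [[2.5923]]
  r_p     = [-1.2391]
With p = 1 this is the single equation gamma(0) phi_1 = gamma(1):
  phi_hat_1 = gamma(1) / gamma(0) = -1.2391 / 2.5923 = -0.4780.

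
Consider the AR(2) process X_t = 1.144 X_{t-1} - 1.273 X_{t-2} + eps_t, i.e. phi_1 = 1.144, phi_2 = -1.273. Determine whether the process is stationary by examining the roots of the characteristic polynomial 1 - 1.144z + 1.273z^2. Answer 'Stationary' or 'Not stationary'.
\text{Not stationary}

The AR(p) characteristic polynomial is P(z) = 1 - 1.144z + 1.273z^2.
Stationarity requires all roots to lie outside the unit circle, i.e. |z| > 1 for every root.
Set 1 + (-1.144) z + (1.273) z^2 = 0, i.e. a z^2 + b z + c = 0 with a = 1.273, b = -1.144, c = 1.
Discriminant D = b^2 - 4ac = (-1.144)^2 - 4*(1.273)*1 = 1.308736 - (5.092) = -3.783264.
D < 0, so the roots are the complex-conjugate pair z = (-b +/- i sqrt(-D)) / (2a) = 0.4493 +/- 0.764i.
For a conjugate pair |z|^2 = z * conj(z) = (product of roots) = c/a = 1/(1.273) = 0.785546, so |z| = sqrt(0.785546) = 0.8863 for both roots.
Moduli of all roots: 0.8863, 0.8863.
All moduli strictly greater than 1? No.
Verdict: Not stationary.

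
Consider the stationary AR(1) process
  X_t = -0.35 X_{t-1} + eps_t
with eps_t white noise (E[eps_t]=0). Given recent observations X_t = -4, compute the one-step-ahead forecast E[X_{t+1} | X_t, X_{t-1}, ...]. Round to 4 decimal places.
E[X_{t+1} \mid \mathcal F_t] = 1.4000

For an AR(p) model X_t = c + sum_i phi_i X_{t-i} + eps_t, the
one-step-ahead conditional mean is
  E[X_{t+1} | X_t, ...] = c + sum_i phi_i X_{t+1-i}.
Substitute known values:
  E[X_{t+1} | ...] = (-0.35) * (-4)
                   = 1.4000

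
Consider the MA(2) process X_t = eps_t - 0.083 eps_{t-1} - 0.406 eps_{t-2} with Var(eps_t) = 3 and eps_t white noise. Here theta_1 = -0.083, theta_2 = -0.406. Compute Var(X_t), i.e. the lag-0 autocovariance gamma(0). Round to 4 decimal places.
\gamma(0) = 3.5152

For an MA(q) process X_t = eps_t + sum_i theta_i eps_{t-i} with
Var(eps_t) = sigma^2, the variance is
  gamma(0) = sigma^2 * (1 + sum_i theta_i^2).
  sum_i theta_i^2 = (-0.083)^2 + (-0.406)^2 = 0.006889 + 0.164836 = 0.171725.
  gamma(0) = 3 * (1 + 0.171725) = 3 * 1.171725 = 3.515175, which rounds to 3.5152.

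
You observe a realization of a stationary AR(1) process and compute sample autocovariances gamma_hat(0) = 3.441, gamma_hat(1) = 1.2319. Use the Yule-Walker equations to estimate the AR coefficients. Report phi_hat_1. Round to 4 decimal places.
\hat\phi_{1} = 0.3580

The Yule-Walker equations for an AR(p) process read, in matrix form,
  Gamma_p phi = r_p,   with   (Gamma_p)_{ij} = gamma(|i - j|),
                       (r_p)_i = gamma(i),   i,j = 1..p.
Substitute the sample gammas (Toeplitz matrix and right-hand side of size 1):
  Gamma_p = [[3.441]]
  r_p     = [1.2319]
With p = 1 this is the single equation gamma(0) phi_1 = gamma(1):
  phi_hat_1 = gamma(1) / gamma(0) = 1.2319 / 3.441 = 0.3580.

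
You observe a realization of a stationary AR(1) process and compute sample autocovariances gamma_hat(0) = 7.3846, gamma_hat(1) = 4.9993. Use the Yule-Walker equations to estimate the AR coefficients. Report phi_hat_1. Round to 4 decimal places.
\hat\phi_{1} = 0.6770

The Yule-Walker equations for an AR(p) process read, in matrix form,
  Gamma_p phi = r_p,   with   (Gamma_p)_{ij} = gamma(|i - j|),
                       (r_p)_i = gamma(i),   i,j = 1..p.
Substitute the sample gammas (Toeplitz matrix and right-hand side of size 1):
  Gamma_p = [[7.3846]]
  r_p     = [4.9993]
With p = 1 this is the single equation gamma(0) phi_1 = gamma(1):
  phi_hat_1 = gamma(1) / gamma(0) = 4.9993 / 7.3846 = 0.6770.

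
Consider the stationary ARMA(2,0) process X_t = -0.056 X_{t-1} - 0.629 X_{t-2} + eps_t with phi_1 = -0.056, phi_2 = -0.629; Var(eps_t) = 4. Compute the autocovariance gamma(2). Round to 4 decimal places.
\gamma(2) = -4.1553

Multiply the model equation by X_{t-k} and take expectations. With theta_0 = psi_0 = 1 and psi_j the MA(infinity) weights, this gives
  gamma(k) - sum_i phi_i gamma(k-i) = c_k,
  c_k = sigma^2 * sum_{j=k..q} theta_j psi_{j-k}   (c_k = 0 for k > q),
using gamma(-m) = gamma(m).
Pure AR (q = 0): c_0 = sigma^2 = 4, c_k = 0 for k >= 1.
Equations for k = 0, 1, 2 (AR order 2, c_2 = 0):
  (E0) gamma(0) = phi_1 gamma(1) + phi_2 gamma(2) + c_0
  (E1) gamma(1) = phi_1 gamma(0) + phi_2 gamma(1) + c_1
  (E2) gamma(2) = phi_1 gamma(1) + phi_2 gamma(0)
From (E1): gamma(1) = A gamma(0) + B with
  A = phi_1 / (1 - phi_2) = -0.056 / 1.629 = -0.034377,   B = c_1 / (1 - phi_2) = 0 / 1.629 = 0.
Insert (E2) into (E0): gamma(0) (1 - phi_2^2) = phi_1 (1 + phi_2) gamma(1) + c_0.
  phi_1 (1 + phi_2) = (-0.056)(0.371) = -0.020776,   1 - phi_2^2 = 0.604359.
Replace gamma(1) by A gamma(0) + B and collect gamma(0):
  gamma(0) [0.604359 - (-0.020776)(-0.034377)] = c_0 = 4
  gamma(0) * 0.603645 = 4
  gamma(0) = 4 / 0.603645 = 6.626414.
  gamma(1) = A gamma(0) = (-0.034377)(6.626414) = -0.227796.
  gamma(2) = phi_1 gamma(1) + phi_2 gamma(0) = (-0.056)(-0.227796) + (-0.629)(6.626414) = -4.155258.
Therefore gamma(2) = -4.1553 (to 4 decimal places).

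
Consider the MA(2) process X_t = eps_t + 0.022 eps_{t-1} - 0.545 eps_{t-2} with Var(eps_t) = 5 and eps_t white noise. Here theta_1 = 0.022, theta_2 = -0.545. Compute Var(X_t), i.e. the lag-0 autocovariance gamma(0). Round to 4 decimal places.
\gamma(0) = 6.4875

For an MA(q) process X_t = eps_t + sum_i theta_i eps_{t-i} with
Var(eps_t) = sigma^2, the variance is
  gamma(0) = sigma^2 * (1 + sum_i theta_i^2).
  sum_i theta_i^2 = (0.022)^2 + (-0.545)^2 = 0.000484 + 0.297025 = 0.297509.
  gamma(0) = 5 * (1 + 0.297509) = 5 * 1.297509 = 6.487545, which rounds to 6.4875.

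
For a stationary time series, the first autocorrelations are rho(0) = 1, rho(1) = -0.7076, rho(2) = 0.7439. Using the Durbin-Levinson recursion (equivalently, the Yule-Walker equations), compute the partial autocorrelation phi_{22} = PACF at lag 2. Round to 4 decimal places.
\phi_{22} = 0.4871

The PACF at lag k is phi_{kk}, the last component of the solution
to the Yule-Walker system G_k phi = r_k where
  (G_k)_{ij} = rho(|i - j|), (r_k)_i = rho(i), i,j = 1..k.
Equivalently, Durbin-Levinson gives phi_{kk} iteratively:
  phi_{11} = rho(1)
  phi_{kk} = [rho(k) - sum_{j=1..k-1} phi_{k-1,j} rho(k-j)]
            / [1 - sum_{j=1..k-1} phi_{k-1,j} rho(j)],
  phi_{k,j} = phi_{k-1,j} - phi_{kk} phi_{k-1,k-j},  j = 1..k-1.
Step k = 1:
  phi_11 = rho(1) = -0.7076.
Step k = 2:
  phi_22 = [rho(2) - phi_11 rho(1)] / [1 - phi_11 rho(1)] = [0.7439 - (-0.7076)(-0.7076)] / [1 - (-0.7076)(-0.7076)]
         = 0.24320224 / 0.49930224 = 0.4871.
Therefore phi_{22} = 0.4871.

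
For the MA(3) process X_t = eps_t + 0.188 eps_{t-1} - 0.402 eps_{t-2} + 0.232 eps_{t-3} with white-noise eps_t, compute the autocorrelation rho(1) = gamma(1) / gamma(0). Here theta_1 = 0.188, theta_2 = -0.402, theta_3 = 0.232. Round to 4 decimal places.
\rho(1) = 0.0153

For an MA(q) process with theta_0 = 1, the autocovariance is
  gamma(k) = sigma^2 * sum_{i=0..q-k} theta_i * theta_{i+k},
and rho(k) = gamma(k) / gamma(0). Sigma^2 cancels.
  numerator   = (1)*(0.188) + (0.188)*(-0.402) + (-0.402)*(0.232) = 0.01916.
  denominator = (1)^2 + (0.188)^2 + (-0.402)^2 + (0.232)^2 = 1.250772.
  rho(1) = 0.01916 / 1.250772 = 0.0153.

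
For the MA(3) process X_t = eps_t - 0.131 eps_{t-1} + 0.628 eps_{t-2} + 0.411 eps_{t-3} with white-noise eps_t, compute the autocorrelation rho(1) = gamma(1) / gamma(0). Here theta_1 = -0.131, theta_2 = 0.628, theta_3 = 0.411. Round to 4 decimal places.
\rho(1) = 0.0284

For an MA(q) process with theta_0 = 1, the autocovariance is
  gamma(k) = sigma^2 * sum_{i=0..q-k} theta_i * theta_{i+k},
and rho(k) = gamma(k) / gamma(0). Sigma^2 cancels.
  numerator   = (1)*(-0.131) + (-0.131)*(0.628) + (0.628)*(0.411) = 0.04484.
  denominator = (1)^2 + (-0.131)^2 + (0.628)^2 + (0.411)^2 = 1.580466.
  rho(1) = 0.04484 / 1.580466 = 0.0284.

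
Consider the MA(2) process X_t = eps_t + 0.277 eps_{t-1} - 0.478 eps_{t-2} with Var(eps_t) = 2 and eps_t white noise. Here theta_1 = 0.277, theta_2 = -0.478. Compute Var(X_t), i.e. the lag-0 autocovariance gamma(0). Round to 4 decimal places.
\gamma(0) = 2.6104

For an MA(q) process X_t = eps_t + sum_i theta_i eps_{t-i} with
Var(eps_t) = sigma^2, the variance is
  gamma(0) = sigma^2 * (1 + sum_i theta_i^2).
  sum_i theta_i^2 = (0.277)^2 + (-0.478)^2 = 0.076729 + 0.228484 = 0.305213.
  gamma(0) = 2 * (1 + 0.305213) = 2 * 1.305213 = 2.610426, which rounds to 2.6104.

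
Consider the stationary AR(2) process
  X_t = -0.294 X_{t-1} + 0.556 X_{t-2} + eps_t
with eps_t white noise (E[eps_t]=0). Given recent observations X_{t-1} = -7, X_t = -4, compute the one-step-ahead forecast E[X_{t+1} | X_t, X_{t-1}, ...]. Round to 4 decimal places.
E[X_{t+1} \mid \mathcal F_t] = -2.7160

For an AR(p) model X_t = c + sum_i phi_i X_{t-i} + eps_t, the
one-step-ahead conditional mean is
  E[X_{t+1} | X_t, ...] = c + sum_i phi_i X_{t+1-i}.
Substitute known values:
  E[X_{t+1} | ...] = (-0.294) * (-4) + (0.556) * (-7)
                   = -2.7160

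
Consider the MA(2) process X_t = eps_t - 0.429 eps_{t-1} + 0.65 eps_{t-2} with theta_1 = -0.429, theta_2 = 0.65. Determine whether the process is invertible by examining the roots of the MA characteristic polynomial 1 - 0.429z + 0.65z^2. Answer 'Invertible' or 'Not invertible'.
\text{Invertible}

The MA(q) characteristic polynomial is P(z) = 1 - 0.429z + 0.65z^2.
Invertibility requires all roots to lie outside the unit circle, i.e. |z| > 1 for every root.
Set 1 + (-0.429) z + (0.65) z^2 = 0, i.e. a z^2 + b z + c = 0 with a = 0.65, b = -0.429, c = 1.
Discriminant D = b^2 - 4ac = (-0.429)^2 - 4*(0.65)*1 = 0.184041 - (2.6) = -2.415959.
D < 0, so the roots are the complex-conjugate pair z = (-b +/- i sqrt(-D)) / (2a) = 0.33 +/- 1.1956i.
For a conjugate pair |z|^2 = z * conj(z) = (product of roots) = c/a = 1/(0.65) = 1.538462, so |z| = sqrt(1.538462) = 1.2403 for both roots.
Moduli of all roots: 1.2403, 1.2403.
All moduli strictly greater than 1? Yes.
Verdict: Invertible.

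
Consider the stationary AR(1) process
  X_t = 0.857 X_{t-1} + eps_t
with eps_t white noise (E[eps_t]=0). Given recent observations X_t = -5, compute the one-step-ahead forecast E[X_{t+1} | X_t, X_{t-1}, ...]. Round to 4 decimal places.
E[X_{t+1} \mid \mathcal F_t] = -4.2850

For an AR(p) model X_t = c + sum_i phi_i X_{t-i} + eps_t, the
one-step-ahead conditional mean is
  E[X_{t+1} | X_t, ...] = c + sum_i phi_i X_{t+1-i}.
Substitute known values:
  E[X_{t+1} | ...] = (0.857) * (-5)
                   = -4.2850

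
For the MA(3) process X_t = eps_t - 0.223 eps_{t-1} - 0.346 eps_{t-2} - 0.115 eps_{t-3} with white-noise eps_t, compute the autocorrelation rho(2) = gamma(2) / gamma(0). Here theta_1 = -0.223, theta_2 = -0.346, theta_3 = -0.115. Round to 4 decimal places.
\rho(2) = -0.2709

For an MA(q) process with theta_0 = 1, the autocovariance is
  gamma(k) = sigma^2 * sum_{i=0..q-k} theta_i * theta_{i+k},
and rho(k) = gamma(k) / gamma(0). Sigma^2 cancels.
  numerator   = (1)*(-0.346) + (-0.223)*(-0.115) = -0.320355.
  denominator = (1)^2 + (-0.223)^2 + (-0.346)^2 + (-0.115)^2 = 1.18267.
  rho(2) = -0.320355 / 1.18267 = -0.2709.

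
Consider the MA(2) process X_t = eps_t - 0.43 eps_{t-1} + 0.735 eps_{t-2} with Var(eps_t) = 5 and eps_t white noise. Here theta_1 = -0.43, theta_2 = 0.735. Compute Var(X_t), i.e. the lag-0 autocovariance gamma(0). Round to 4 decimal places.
\gamma(0) = 8.6256

For an MA(q) process X_t = eps_t + sum_i theta_i eps_{t-i} with
Var(eps_t) = sigma^2, the variance is
  gamma(0) = sigma^2 * (1 + sum_i theta_i^2).
  sum_i theta_i^2 = (-0.43)^2 + (0.735)^2 = 0.1849 + 0.540225 = 0.725125.
  gamma(0) = 5 * (1 + 0.725125) = 5 * 1.725125 = 8.625625, which rounds to 8.6256.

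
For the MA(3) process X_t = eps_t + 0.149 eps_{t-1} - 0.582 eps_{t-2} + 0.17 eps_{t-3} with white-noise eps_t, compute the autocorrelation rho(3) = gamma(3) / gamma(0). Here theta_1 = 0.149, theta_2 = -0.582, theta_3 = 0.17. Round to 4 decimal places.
\rho(3) = 0.1223

For an MA(q) process with theta_0 = 1, the autocovariance is
  gamma(k) = sigma^2 * sum_{i=0..q-k} theta_i * theta_{i+k},
and rho(k) = gamma(k) / gamma(0). Sigma^2 cancels.
  numerator   = (1)*(0.17) = 0.17.
  denominator = (1)^2 + (0.149)^2 + (-0.582)^2 + (0.17)^2 = 1.389825.
  rho(3) = 0.17 / 1.389825 = 0.1223.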